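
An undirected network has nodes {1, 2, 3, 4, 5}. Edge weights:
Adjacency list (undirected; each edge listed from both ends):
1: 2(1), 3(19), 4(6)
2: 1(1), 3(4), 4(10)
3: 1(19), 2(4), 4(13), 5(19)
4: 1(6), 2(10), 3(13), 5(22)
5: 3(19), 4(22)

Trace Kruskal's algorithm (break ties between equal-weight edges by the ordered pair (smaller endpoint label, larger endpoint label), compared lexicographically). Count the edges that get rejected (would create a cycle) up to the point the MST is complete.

Kruskal: consider edges lightest-first.
1—2 (1): add — endpoints in different components.
2—3 (4): add — endpoints in different components.
1—4 (6): add — endpoints in different components.
2—4 (10): skip — 2 and 4 already connected.
3—4 (13): skip — 3 and 4 already connected.
1—3 (19): skip — 1 and 3 already connected.
3—5 (19): add — endpoints in different components.
Edges rejected before the tree was complete: 3.

3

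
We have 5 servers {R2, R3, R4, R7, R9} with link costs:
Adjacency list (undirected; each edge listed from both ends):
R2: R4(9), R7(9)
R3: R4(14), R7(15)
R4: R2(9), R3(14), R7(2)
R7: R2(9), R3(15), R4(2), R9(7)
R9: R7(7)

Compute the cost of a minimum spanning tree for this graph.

Kruskal: consider edges lightest-first.
R4-R7 (2): add. Components now {R4,R7} {R3} {R2} {R9}
R7-R9 (7): add. Components now {R4,R7,R9} {R3} {R2}
R2-R4 (9): add. Components now {R2,R4,R7,R9} {R3}
R2-R7 (9): skip — R7 and R2 already connected.
R3-R4 (14): add. Components now {R2,R3,R4,R7,R9}
MST edges: R4-R7, R7-R9, R2-R4, R3-R4; total weight 2+7+9+14 = 32.

32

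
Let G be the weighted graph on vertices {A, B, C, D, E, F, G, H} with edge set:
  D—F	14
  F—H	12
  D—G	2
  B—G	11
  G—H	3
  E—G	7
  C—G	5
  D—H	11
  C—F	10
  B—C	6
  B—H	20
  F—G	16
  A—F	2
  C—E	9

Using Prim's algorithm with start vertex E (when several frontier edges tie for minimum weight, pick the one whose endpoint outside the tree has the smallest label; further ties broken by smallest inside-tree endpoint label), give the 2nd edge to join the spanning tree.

Prim, starting at E.
Step 1: cheapest edge leaving the tree is E—G (7); add G.
Step 2: cheapest edge leaving the tree is D—G (2); add D.
Step 3: cheapest edge leaving the tree is G—H (3); add H.
Step 4: cheapest edge leaving the tree is C—G (5); add C.
Step 5: cheapest edge leaving the tree is B—C (6); add B.
Step 6: cheapest edge leaving the tree is C—F (10); add F.
Step 7: cheapest edge leaving the tree is A—F (2); add A.
The 2nd edge added is D—G.

D-G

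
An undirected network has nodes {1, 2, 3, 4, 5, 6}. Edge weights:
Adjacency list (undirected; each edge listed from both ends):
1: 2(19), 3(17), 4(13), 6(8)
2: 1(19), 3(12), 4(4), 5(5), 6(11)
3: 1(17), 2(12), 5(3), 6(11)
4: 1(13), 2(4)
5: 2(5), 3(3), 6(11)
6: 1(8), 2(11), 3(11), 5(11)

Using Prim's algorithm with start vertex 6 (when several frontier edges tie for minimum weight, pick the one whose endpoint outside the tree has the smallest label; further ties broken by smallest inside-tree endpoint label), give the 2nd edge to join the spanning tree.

Prim's algorithm from 6:
Step 1: frontier [1–6 8, 2–6 11, 3–6 11, 5–6 11] → take 1–6 (8); add 1.
Step 2: frontier [1–4 13, 1–3 17, 1–2 19, 2–6 11, 3–6 11, 5–6 11] → take 2–6 (11); add 2.
Step 3: frontier [1–4 13, 1–3 17, 2–4 4, 2–5 5, 2–3 12, 3–6 11, 5–6 11] → take 2–4 (4); add 4.
Step 4: frontier [1–3 17, 2–5 5, 2–3 12, 3–6 11, 5–6 11] → take 2–5 (5); add 5.
Step 5: frontier [1–3 17, 2–3 12, 3–5 3, 3–6 11] → take 3–5 (3); add 3.
The 2nd edge added is 2–6.

2-6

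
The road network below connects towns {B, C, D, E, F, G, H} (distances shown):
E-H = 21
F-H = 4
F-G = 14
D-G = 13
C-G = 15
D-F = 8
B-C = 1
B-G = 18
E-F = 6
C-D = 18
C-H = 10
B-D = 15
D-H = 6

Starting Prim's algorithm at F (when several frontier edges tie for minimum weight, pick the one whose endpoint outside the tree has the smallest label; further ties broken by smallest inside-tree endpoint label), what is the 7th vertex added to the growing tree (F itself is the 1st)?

Prim's algorithm from F:
Step 1: frontier [F-H 4, E-F 6, D-F 8, F-G 14] → take F-H (4); add H.
Step 2: frontier [E-F 6, D-F 8, F-G 14, D-H 6, C-H 10, E-H 21] → take D-H (6); add D.
Step 3: frontier [D-G 13, B-D 15, C-D 18, E-F 6, F-G 14, C-H 10, E-H 21] → take E-F (6); add E.
Step 4: frontier [D-G 13, B-D 15, C-D 18, F-G 14, C-H 10] → take C-H (10); add C.
Step 5: frontier [B-C 1, C-G 15, D-G 13, B-D 15, F-G 14] → take B-C (1); add B.
Step 6: frontier [B-G 18, C-G 15, D-G 13, F-G 14] → take D-G (13); add G.
Vertex order: F, H, D, E, C, B, G. The 7th vertex is G.

G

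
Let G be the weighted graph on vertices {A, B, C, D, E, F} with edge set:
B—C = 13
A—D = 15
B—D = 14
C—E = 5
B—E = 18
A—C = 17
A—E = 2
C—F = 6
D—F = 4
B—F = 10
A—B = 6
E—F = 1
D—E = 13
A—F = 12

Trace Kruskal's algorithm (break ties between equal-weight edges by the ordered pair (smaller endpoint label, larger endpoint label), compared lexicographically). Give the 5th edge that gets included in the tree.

Kruskal's algorithm — process edges by increasing weight (ties by edge label):
E—F (1): add. Components now {A} {B} {C} {D} {E,F}
A—E (2): add. Components now {A,E,F} {B} {C} {D}
D—F (4): add. Components now {A,D,E,F} {B} {C}
C—E (5): add. Components now {A,C,D,E,F} {B}
A—B (6): add. Components now {A,B,C,D,E,F}
The 5th edge added is A—B.

A-B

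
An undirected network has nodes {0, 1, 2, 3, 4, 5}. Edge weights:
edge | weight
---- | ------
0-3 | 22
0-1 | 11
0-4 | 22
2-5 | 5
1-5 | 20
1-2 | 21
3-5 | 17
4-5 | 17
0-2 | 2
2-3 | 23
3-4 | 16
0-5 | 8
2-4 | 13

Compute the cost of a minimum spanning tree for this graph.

47

Kruskal's algorithm — process edges by increasing weight (ties by edge label):
0-2 (2): add. Components now {0,2} {1} {3} {4} {5}
2-5 (5): add. Components now {0,2,5} {1} {3} {4}
0-5 (8): skip — 0 and 5 already connected.
0-1 (11): add. Components now {0,1,2,5} {3} {4}
2-4 (13): add. Components now {0,1,2,4,5} {3}
3-4 (16): add. Components now {0,1,2,3,4,5}
MST edges: 0-2, 2-5, 0-1, 2-4, 3-4; total weight 2+5+11+13+16 = 47.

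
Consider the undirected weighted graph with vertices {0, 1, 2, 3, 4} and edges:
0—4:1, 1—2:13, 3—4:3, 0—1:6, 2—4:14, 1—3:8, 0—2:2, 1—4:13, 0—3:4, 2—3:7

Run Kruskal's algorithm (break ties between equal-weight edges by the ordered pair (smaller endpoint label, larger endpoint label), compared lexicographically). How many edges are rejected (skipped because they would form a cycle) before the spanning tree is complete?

Kruskal's algorithm — process edges by increasing weight (ties by edge label):
0—4 (1): add. Components now {0,4} {1} {2} {3}
0—2 (2): add. Components now {0,2,4} {1} {3}
3—4 (3): add. Components now {0,2,3,4} {1}
0—3 (4): skip — 0 and 3 already connected.
0—1 (6): add. Components now {0,1,2,3,4}
Edges rejected before the tree was complete: 1.

1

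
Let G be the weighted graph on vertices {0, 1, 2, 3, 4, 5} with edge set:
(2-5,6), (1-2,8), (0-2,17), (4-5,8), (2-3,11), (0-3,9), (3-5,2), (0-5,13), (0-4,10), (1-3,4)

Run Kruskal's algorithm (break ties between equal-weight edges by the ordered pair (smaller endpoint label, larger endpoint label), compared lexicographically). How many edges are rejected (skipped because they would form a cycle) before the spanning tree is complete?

1

Kruskal's algorithm — process edges by increasing weight (ties by edge label):
3-5 (2): add. Components now {0} {1} {2} {3,5} {4}
1-3 (4): add. Components now {0} {1,3,5} {2} {4}
2-5 (6): add. Components now {0} {1,2,3,5} {4}
1-2 (8): skip — 1 and 2 already connected.
4-5 (8): add. Components now {0} {1,2,3,4,5}
0-3 (9): add. Components now {0,1,2,3,4,5}
Edges rejected before the tree was complete: 1.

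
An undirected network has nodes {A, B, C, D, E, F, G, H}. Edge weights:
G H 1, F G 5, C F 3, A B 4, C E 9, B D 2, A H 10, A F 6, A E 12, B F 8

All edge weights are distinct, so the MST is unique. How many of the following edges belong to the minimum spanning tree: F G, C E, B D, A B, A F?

5

Kruskal's algorithm — process edges by increasing weight (ties by edge label):
G H (1): add — endpoints in different components.
B D (2): add — endpoints in different components.
C F (3): add — endpoints in different components.
A B (4): add — endpoints in different components.
F G (5): add — endpoints in different components.
A F (6): add — endpoints in different components.
B F (8): skip — B and F already connected.
C E (9): add — endpoints in different components.
MST edge set: {G H, B D, C F, A B, F G, A F, C E}.
Of the listed edges, {F G, C E, B D, A B, A F} are in the MST → 5.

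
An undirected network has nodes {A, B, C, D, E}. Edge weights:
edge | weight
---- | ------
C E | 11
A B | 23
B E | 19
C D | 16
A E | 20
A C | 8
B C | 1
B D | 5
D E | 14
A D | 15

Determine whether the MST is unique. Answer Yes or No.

Yes

Sort edges by weight, then run Kruskal:
B C (1): add — endpoints in different components.
B D (5): add — endpoints in different components.
A C (8): add — endpoints in different components.
C E (11): add — endpoints in different components.
Every non-tree edge has weight strictly greater than the heaviest edge on the tree path between its endpoints, so the MST is unique.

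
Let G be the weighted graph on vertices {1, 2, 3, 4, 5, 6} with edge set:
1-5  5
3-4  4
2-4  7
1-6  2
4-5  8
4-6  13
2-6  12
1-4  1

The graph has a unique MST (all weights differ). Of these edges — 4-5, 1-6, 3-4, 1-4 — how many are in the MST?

Sort edges by weight, then run Kruskal:
1-4 (1): add. Components now {1,4} {2} {3} {5} {6}
1-6 (2): add. Components now {1,4,6} {2} {3} {5}
3-4 (4): add. Components now {1,3,4,6} {2} {5}
1-5 (5): add. Components now {1,3,4,5,6} {2}
2-4 (7): add. Components now {1,2,3,4,5,6}
MST edge set: {1-4, 1-6, 3-4, 1-5, 2-4}.
Of the listed edges, {1-6, 3-4, 1-4} are in the MST → 3.

3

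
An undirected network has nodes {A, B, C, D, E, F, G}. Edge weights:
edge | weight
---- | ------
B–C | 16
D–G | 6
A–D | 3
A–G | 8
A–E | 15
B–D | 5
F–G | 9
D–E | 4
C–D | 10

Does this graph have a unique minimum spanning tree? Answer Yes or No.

Yes

Kruskal's algorithm — process edges by increasing weight (ties by edge label):
A–D (3): add — endpoints in different components.
D–E (4): add — endpoints in different components.
B–D (5): add — endpoints in different components.
D–G (6): add — endpoints in different components.
A–G (8): skip — A and G already connected.
F–G (9): add — endpoints in different components.
C–D (10): add — endpoints in different components.
Every non-tree edge has weight strictly greater than the heaviest edge on the tree path between its endpoints, so the MST is unique.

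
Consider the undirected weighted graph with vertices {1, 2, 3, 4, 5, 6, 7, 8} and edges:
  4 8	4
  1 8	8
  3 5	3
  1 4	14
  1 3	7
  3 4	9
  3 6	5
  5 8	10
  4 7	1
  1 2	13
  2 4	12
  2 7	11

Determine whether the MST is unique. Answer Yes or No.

Yes

Kruskal: consider edges lightest-first.
4 7 (1): add — endpoints in different components.
3 5 (3): add — endpoints in different components.
4 8 (4): add — endpoints in different components.
3 6 (5): add — endpoints in different components.
1 3 (7): add — endpoints in different components.
1 8 (8): add — endpoints in different components.
3 4 (9): skip — 3 and 4 already connected.
5 8 (10): skip — 5 and 8 already connected.
2 7 (11): add — endpoints in different components.
Every non-tree edge has weight strictly greater than the heaviest edge on the tree path between its endpoints, so the MST is unique.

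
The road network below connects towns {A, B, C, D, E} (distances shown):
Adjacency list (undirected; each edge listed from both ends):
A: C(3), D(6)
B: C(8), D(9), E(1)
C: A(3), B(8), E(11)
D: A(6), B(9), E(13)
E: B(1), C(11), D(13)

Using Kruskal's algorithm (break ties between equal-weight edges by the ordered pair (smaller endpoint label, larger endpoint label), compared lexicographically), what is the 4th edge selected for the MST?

B-C

Kruskal: consider edges lightest-first.
B-E (1): add — endpoints in different components.
A-C (3): add — endpoints in different components.
A-D (6): add — endpoints in different components.
B-C (8): add — endpoints in different components.
The 4th edge added is B-C.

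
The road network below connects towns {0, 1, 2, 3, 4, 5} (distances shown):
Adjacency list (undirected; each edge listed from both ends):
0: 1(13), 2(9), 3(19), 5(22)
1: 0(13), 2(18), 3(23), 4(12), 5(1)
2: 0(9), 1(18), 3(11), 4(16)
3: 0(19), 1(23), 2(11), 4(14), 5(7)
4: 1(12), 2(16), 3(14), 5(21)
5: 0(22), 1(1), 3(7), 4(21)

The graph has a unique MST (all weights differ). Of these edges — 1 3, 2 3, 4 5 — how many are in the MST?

Kruskal: consider edges lightest-first.
1 5 (1): add — endpoints in different components.
3 5 (7): add — endpoints in different components.
0 2 (9): add — endpoints in different components.
2 3 (11): add — endpoints in different components.
1 4 (12): add — endpoints in different components.
MST edge set: {1 5, 3 5, 0 2, 2 3, 1 4}.
Of the listed edges, {2 3} are in the MST → 1.

1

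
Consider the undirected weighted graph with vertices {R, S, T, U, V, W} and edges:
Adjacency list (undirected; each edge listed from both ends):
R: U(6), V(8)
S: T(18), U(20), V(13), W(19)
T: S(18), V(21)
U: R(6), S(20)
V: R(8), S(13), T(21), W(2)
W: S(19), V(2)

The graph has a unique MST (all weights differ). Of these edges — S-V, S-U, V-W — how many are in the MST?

Kruskal: consider edges lightest-first.
V-W (2): add. Components now {V,W} {S} {R} {U} {T}
R-U (6): add. Components now {V,W} {S} {R,U} {T}
R-V (8): add. Components now {R,U,V,W} {S} {T}
S-V (13): add. Components now {R,S,U,V,W} {T}
S-T (18): add. Components now {R,S,T,U,V,W}
MST edge set: {V-W, R-U, R-V, S-V, S-T}.
Of the listed edges, {S-V, V-W} are in the MST → 2.

2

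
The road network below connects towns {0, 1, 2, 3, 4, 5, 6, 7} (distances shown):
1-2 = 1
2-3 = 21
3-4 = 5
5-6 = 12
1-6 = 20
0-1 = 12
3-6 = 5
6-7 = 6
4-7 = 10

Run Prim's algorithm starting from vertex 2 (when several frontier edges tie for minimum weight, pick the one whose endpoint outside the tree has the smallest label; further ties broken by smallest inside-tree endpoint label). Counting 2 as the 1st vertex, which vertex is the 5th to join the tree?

Prim's algorithm from 2:
Step 1: cheapest edge leaving the tree is 1-2 (1); add 1.
Step 2: cheapest edge leaving the tree is 0-1 (12); add 0.
Step 3: cheapest edge leaving the tree is 1-6 (20); add 6.
Step 4: cheapest edge leaving the tree is 3-6 (5); add 3.
Step 5: cheapest edge leaving the tree is 3-4 (5); add 4.
Step 6: cheapest edge leaving the tree is 6-7 (6); add 7.
Step 7: cheapest edge leaving the tree is 5-6 (12); add 5.
Vertex order: 2, 1, 0, 6, 3, 4, 7, 5. The 5th vertex is 3.

3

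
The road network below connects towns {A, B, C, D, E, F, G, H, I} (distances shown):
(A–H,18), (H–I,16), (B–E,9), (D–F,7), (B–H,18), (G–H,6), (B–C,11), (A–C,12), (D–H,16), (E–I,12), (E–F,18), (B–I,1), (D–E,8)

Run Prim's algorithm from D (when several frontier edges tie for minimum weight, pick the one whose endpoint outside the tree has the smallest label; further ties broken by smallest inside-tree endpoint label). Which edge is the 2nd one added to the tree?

Prim, starting at D.
Step 1: cheapest edge leaving the tree is D–F (7); add F.
Step 2: cheapest edge leaving the tree is D–E (8); add E.
Step 3: cheapest edge leaving the tree is B–E (9); add B.
Step 4: cheapest edge leaving the tree is B–I (1); add I.
Step 5: cheapest edge leaving the tree is B–C (11); add C.
Step 6: cheapest edge leaving the tree is A–C (12); add A.
Step 7: cheapest edge leaving the tree is D–H (16); add H.
Step 8: cheapest edge leaving the tree is G–H (6); add G.
The 2nd edge added is D–E.

D-E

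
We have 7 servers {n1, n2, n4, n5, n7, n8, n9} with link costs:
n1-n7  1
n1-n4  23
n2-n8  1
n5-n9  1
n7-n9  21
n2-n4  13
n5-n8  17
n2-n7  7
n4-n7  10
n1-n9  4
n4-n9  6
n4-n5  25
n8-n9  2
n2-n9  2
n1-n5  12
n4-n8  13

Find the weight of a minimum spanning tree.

15

Prim's algorithm from n9:
Step 1: cheapest edge leaving the tree is n5-n9 (1); add n5.
Step 2: cheapest edge leaving the tree is n2-n9 (2); add n2.
Step 3: cheapest edge leaving the tree is n2-n8 (1); add n8.
Step 4: cheapest edge leaving the tree is n1-n9 (4); add n1.
Step 5: cheapest edge leaving the tree is n1-n7 (1); add n7.
Step 6: cheapest edge leaving the tree is n4-n9 (6); add n4.
MST edges: n5-n9, n2-n9, n2-n8, n1-n9, n1-n7, n4-n9; total weight 1+2+1+4+1+6 = 15.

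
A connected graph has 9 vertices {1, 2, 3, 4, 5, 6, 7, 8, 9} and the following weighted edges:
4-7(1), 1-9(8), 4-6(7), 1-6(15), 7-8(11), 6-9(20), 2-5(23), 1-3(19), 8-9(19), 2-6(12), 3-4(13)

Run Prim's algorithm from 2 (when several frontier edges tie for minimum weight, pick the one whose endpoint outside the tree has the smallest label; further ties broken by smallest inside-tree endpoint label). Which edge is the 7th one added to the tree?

1-9

Grow the tree from 2 using Prim:
Step 1: cheapest edge leaving the tree is 2-6 (12); add 6.
Step 2: cheapest edge leaving the tree is 4-6 (7); add 4.
Step 3: cheapest edge leaving the tree is 4-7 (1); add 7.
Step 4: cheapest edge leaving the tree is 7-8 (11); add 8.
Step 5: cheapest edge leaving the tree is 3-4 (13); add 3.
Step 6: cheapest edge leaving the tree is 1-6 (15); add 1.
Step 7: cheapest edge leaving the tree is 1-9 (8); add 9.
Step 8: cheapest edge leaving the tree is 2-5 (23); add 5.
The 7th edge added is 1-9.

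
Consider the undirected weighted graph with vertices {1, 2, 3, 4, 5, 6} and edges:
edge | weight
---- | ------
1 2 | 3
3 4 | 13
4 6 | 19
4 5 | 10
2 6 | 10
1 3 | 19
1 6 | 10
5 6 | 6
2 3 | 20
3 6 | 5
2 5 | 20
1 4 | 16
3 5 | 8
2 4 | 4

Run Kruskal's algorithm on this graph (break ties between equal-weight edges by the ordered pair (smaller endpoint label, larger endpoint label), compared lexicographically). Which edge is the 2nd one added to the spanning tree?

Kruskal's algorithm — process edges by increasing weight (ties by edge label):
1 2 (3): add. Components now {1,2} {3} {4} {5} {6}
2 4 (4): add. Components now {1,2,4} {3} {5} {6}
3 6 (5): add. Components now {1,2,4} {3,6} {5}
5 6 (6): add. Components now {1,2,4} {3,5,6}
3 5 (8): skip — 3 and 5 already connected.
1 6 (10): add. Components now {1,2,3,4,5,6}
The 2nd edge added is 2 4.

2-4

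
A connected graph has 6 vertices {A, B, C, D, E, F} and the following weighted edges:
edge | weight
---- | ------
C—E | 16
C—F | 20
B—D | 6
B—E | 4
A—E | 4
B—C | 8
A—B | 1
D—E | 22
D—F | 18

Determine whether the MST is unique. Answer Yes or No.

Kruskal's algorithm — process edges by increasing weight (ties by edge label):
A—B (1): add. Components now {A,B} {C} {D} {E} {F}
A—E (4): add. Components now {A,B,E} {C} {D} {F}
B—E (4): skip — B and E already connected.
B—D (6): add. Components now {A,B,D,E} {C} {F}
B—C (8): add. Components now {A,B,C,D,E} {F}
C—E (16): skip — C and E already connected.
D—F (18): add. Components now {A,B,C,D,E,F}
Non-tree edge B—E has weight 4, equal to the heaviest edge on its tree cycle — swapping gives another MST of the same weight. Not unique.

No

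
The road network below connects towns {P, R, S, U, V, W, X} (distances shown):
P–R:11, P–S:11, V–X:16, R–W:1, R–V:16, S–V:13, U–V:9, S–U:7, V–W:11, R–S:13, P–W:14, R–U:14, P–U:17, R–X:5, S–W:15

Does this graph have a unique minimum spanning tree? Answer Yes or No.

No

Kruskal: consider edges lightest-first.
R–W (1): add. Components now {P} {R,W} {U} {V} {X} {S}
R–X (5): add. Components now {P} {R,W,X} {U} {V} {S}
S–U (7): add. Components now {P} {R,W,X} {S,U} {V}
U–V (9): add. Components now {P} {R,W,X} {S,U,V}
P–R (11): add. Components now {P,R,W,X} {S,U,V}
P–S (11): add. Components now {P,R,S,U,V,W,X}
Non-tree edge V–W has weight 11, equal to the heaviest edge on its tree cycle — swapping gives another MST of the same weight. Not unique.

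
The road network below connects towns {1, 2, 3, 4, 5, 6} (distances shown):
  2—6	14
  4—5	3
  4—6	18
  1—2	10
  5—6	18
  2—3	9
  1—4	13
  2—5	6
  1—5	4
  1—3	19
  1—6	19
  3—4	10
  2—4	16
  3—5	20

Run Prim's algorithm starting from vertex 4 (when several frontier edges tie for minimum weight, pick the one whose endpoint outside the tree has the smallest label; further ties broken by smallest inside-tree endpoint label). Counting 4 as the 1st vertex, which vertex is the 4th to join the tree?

2

Grow the tree from 4 using Prim:
Step 1: cheapest edge leaving the tree is 4—5 (3); add 5.
Step 2: cheapest edge leaving the tree is 1—5 (4); add 1.
Step 3: cheapest edge leaving the tree is 2—5 (6); add 2.
Step 4: cheapest edge leaving the tree is 2—3 (9); add 3.
Step 5: cheapest edge leaving the tree is 2—6 (14); add 6.
Vertex order: 4, 5, 1, 2, 3, 6. The 4th vertex is 2.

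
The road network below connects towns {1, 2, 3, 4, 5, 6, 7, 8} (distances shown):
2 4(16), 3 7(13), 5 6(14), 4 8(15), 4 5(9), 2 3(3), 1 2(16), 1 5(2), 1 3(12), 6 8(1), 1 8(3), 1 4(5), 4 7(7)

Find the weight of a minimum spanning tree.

Prim, starting at 8.
Step 1: frontier [6 8 1, 1 8 3, 4 8 15] → take 6 8 (1); add 6.
Step 2: frontier [5 6 14, 1 8 3, 4 8 15] → take 1 8 (3); add 1.
Step 3: frontier [1 5 2, 1 4 5, 1 3 12, 1 2 16, 5 6 14, 4 8 15] → take 1 5 (2); add 5.
Step 4: frontier [1 4 5, 1 3 12, 1 2 16, 4 5 9, 4 8 15] → take 1 4 (5); add 4.
Step 5: frontier [1 3 12, 1 2 16, 4 7 7, 2 4 16] → take 4 7 (7); add 7.
Step 6: frontier [1 3 12, 1 2 16, 2 4 16, 3 7 13] → take 1 3 (12); add 3.
Step 7: frontier [1 2 16, 2 3 3, 2 4 16] → take 2 3 (3); add 2.
MST edges: 6 8, 1 8, 1 5, 1 4, 4 7, 1 3, 2 3; total weight 1+3+2+5+7+12+3 = 33.

33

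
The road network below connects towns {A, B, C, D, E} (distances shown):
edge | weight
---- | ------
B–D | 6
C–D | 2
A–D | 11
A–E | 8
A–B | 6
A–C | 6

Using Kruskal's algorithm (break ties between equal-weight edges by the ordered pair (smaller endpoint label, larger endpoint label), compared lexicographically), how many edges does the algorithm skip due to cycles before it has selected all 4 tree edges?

1

Sort edges by weight, then run Kruskal:
C–D (2): add. Components now {A} {B} {C,D} {E}
A–B (6): add. Components now {A,B} {C,D} {E}
A–C (6): add. Components now {A,B,C,D} {E}
B–D (6): skip — B and D already connected.
A–E (8): add. Components now {A,B,C,D,E}
Edges rejected before the tree was complete: 1.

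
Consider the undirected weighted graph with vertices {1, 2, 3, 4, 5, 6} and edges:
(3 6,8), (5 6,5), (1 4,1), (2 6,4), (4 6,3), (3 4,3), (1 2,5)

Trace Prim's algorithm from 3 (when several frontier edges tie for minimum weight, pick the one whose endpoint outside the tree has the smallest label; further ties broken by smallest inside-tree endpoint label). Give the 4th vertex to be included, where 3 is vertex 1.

Prim's algorithm from 3:
Step 1: frontier [3 4 3, 3 6 8] → take 3 4 (3); add 4.
Step 2: frontier [3 6 8, 1 4 1, 4 6 3] → take 1 4 (1); add 1.
Step 3: frontier [1 2 5, 3 6 8, 4 6 3] → take 4 6 (3); add 6.
Step 4: frontier [1 2 5, 2 6 4, 5 6 5] → take 2 6 (4); add 2.
Step 5: frontier [5 6 5] → take 5 6 (5); add 5.
Vertex order: 3, 4, 1, 6, 2, 5. The 4th vertex is 6.

6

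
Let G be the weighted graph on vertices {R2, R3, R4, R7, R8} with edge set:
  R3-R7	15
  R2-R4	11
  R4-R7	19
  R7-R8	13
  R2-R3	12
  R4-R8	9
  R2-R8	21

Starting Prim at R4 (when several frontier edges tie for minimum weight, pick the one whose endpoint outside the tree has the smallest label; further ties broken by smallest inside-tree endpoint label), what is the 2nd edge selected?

R2-R4

Prim, starting at R4.
Step 1: frontier [R4-R8 9, R2-R4 11, R4-R7 19] → take R4-R8 (9); add R8.
Step 2: frontier [R2-R4 11, R4-R7 19, R7-R8 13, R2-R8 21] → take R2-R4 (11); add R2.
Step 3: frontier [R2-R3 12, R4-R7 19, R7-R8 13] → take R2-R3 (12); add R3.
Step 4: frontier [R3-R7 15, R4-R7 19, R7-R8 13] → take R7-R8 (13); add R7.
The 2nd edge added is R2-R4.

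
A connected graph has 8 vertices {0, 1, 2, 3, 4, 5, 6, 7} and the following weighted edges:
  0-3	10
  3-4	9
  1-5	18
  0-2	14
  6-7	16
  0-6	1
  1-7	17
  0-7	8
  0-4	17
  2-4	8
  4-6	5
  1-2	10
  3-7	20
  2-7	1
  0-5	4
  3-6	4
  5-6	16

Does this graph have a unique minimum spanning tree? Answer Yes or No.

Sort edges by weight, then run Kruskal:
0-6 (1): add — endpoints in different components.
2-7 (1): add — endpoints in different components.
0-5 (4): add — endpoints in different components.
3-6 (4): add — endpoints in different components.
4-6 (5): add — endpoints in different components.
0-7 (8): add — endpoints in different components.
2-4 (8): skip — 2 and 4 already connected.
3-4 (9): skip — 3 and 4 already connected.
0-3 (10): skip — 0 and 3 already connected.
1-2 (10): add — endpoints in different components.
Non-tree edge 2-4 has weight 8, equal to the heaviest edge on its tree cycle — swapping gives another MST of the same weight. Not unique.

No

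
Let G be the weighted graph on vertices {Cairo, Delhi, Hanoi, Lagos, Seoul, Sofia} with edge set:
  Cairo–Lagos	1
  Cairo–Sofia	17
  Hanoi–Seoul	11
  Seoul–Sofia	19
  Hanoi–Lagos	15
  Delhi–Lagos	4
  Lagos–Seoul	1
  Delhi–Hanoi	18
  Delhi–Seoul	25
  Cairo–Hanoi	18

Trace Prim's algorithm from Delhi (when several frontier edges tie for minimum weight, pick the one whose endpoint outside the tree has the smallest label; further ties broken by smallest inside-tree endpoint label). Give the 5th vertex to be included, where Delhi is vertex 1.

Hanoi

Prim, starting at Delhi.
Step 1: frontier [Delhi–Lagos 4, Delhi–Hanoi 18, Delhi–Seoul 25] → take Delhi–Lagos (4); add Lagos.
Step 2: frontier [Delhi–Hanoi 18, Delhi–Seoul 25, Cairo–Lagos 1, Lagos–Seoul 1, Hanoi–Lagos 15] → take Cairo–Lagos (1); add Cairo.
Step 3: frontier [Cairo–Sofia 17, Cairo–Hanoi 18, Delhi–Hanoi 18, Delhi–Seoul 25, Lagos–Seoul 1, Hanoi–Lagos 15] → take Lagos–Seoul (1); add Seoul.
Step 4: frontier [Cairo–Sofia 17, Cairo–Hanoi 18, Delhi–Hanoi 18, Hanoi–Lagos 15, Hanoi–Seoul 11, Seoul–Sofia 19] → take Hanoi–Seoul (11); add Hanoi.
Step 5: frontier [Cairo–Sofia 17, Seoul–Sofia 19] → take Cairo–Sofia (17); add Sofia.
Vertex order: Delhi, Lagos, Cairo, Seoul, Hanoi, Sofia. The 5th vertex is Hanoi.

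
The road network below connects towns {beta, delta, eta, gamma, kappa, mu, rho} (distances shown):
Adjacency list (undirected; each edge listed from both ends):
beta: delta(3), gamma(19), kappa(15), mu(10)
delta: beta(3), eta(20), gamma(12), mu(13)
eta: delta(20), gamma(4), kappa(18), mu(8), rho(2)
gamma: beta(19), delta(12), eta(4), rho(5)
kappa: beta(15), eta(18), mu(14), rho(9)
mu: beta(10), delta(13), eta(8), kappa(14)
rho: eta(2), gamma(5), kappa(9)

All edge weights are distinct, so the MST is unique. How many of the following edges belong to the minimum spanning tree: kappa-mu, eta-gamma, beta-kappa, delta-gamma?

1

Sort edges by weight, then run Kruskal:
eta-rho (2): add. Components now {eta,rho} {mu} {delta} {gamma} {kappa} {beta}
beta-delta (3): add. Components now {eta,rho} {mu} {beta,delta} {gamma} {kappa}
eta-gamma (4): add. Components now {eta,gamma,rho} {mu} {beta,delta} {kappa}
gamma-rho (5): skip — rho and gamma already connected.
eta-mu (8): add. Components now {eta,gamma,mu,rho} {beta,delta} {kappa}
kappa-rho (9): add. Components now {eta,gamma,kappa,mu,rho} {beta,delta}
beta-mu (10): add. Components now {beta,delta,eta,gamma,kappa,mu,rho}
MST edge set: {eta-rho, beta-delta, eta-gamma, eta-mu, kappa-rho, beta-mu}.
Of the listed edges, {eta-gamma} are in the MST → 1.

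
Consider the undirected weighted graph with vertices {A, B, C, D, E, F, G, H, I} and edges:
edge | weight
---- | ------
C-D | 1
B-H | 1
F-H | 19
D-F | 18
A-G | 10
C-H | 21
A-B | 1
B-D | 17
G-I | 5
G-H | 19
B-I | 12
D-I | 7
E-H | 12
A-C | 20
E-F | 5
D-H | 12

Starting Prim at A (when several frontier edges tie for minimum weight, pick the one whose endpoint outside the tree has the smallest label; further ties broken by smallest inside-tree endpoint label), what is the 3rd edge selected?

A-G

Prim's algorithm from A:
Step 1: cheapest edge leaving the tree is A-B (1); add B.
Step 2: cheapest edge leaving the tree is B-H (1); add H.
Step 3: cheapest edge leaving the tree is A-G (10); add G.
Step 4: cheapest edge leaving the tree is G-I (5); add I.
Step 5: cheapest edge leaving the tree is D-I (7); add D.
Step 6: cheapest edge leaving the tree is C-D (1); add C.
Step 7: cheapest edge leaving the tree is E-H (12); add E.
Step 8: cheapest edge leaving the tree is E-F (5); add F.
The 3rd edge added is A-G.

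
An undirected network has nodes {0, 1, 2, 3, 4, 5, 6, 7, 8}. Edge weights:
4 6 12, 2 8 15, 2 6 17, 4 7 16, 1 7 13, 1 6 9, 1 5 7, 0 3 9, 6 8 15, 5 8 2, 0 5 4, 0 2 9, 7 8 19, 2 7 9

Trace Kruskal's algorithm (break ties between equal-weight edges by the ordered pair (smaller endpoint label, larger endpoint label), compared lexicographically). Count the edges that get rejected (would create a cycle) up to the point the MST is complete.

Kruskal's algorithm — process edges by increasing weight (ties by edge label):
5 8 (2): add — endpoints in different components.
0 5 (4): add — endpoints in different components.
1 5 (7): add — endpoints in different components.
0 2 (9): add — endpoints in different components.
0 3 (9): add — endpoints in different components.
1 6 (9): add — endpoints in different components.
2 7 (9): add — endpoints in different components.
4 6 (12): add — endpoints in different components.
Edges rejected before the tree was complete: 0.

0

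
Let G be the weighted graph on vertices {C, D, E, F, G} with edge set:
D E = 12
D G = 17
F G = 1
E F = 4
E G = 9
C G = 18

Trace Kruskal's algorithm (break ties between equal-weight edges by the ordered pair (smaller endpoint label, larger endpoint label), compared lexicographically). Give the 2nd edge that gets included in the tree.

Sort edges by weight, then run Kruskal:
F G (1): add — endpoints in different components.
E F (4): add — endpoints in different components.
E G (9): skip — E and G already connected.
D E (12): add — endpoints in different components.
D G (17): skip — D and G already connected.
C G (18): add — endpoints in different components.
The 2nd edge added is E F.

E-F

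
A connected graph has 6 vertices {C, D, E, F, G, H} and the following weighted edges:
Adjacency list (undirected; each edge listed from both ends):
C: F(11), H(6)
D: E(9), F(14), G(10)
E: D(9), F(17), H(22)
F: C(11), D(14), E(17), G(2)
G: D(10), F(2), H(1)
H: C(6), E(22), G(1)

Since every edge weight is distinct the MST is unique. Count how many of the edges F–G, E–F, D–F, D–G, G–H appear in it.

3

Kruskal's algorithm — process edges by increasing weight (ties by edge label):
G–H (1): add. Components now {C} {D} {E} {F} {G,H}
F–G (2): add. Components now {C} {D} {E} {F,G,H}
C–H (6): add. Components now {C,F,G,H} {D} {E}
D–E (9): add. Components now {C,F,G,H} {D,E}
D–G (10): add. Components now {C,D,E,F,G,H}
MST edge set: {G–H, F–G, C–H, D–E, D–G}.
Of the listed edges, {F–G, D–G, G–H} are in the MST → 3.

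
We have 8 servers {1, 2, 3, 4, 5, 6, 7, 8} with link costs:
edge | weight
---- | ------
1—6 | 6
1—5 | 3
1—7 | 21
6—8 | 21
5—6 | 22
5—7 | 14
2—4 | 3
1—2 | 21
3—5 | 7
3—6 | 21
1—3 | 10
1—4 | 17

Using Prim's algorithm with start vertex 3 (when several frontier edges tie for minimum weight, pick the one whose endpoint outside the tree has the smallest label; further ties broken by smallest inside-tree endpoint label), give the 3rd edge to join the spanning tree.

1-6

Grow the tree from 3 using Prim:
Step 1: frontier [3—5 7, 1—3 10, 3—6 21] → take 3—5 (7); add 5.
Step 2: frontier [1—3 10, 3—6 21, 1—5 3, 5—7 14, 5—6 22] → take 1—5 (3); add 1.
Step 3: frontier [1—6 6, 1—4 17, 1—2 21, 1—7 21, 3—6 21, 5—7 14, 5—6 22] → take 1—6 (6); add 6.
Step 4: frontier [1—4 17, 1—2 21, 1—7 21, 5—7 14, 6—8 21] → take 5—7 (14); add 7.
Step 5: frontier [1—4 17, 1—2 21, 6—8 21] → take 1—4 (17); add 4.
Step 6: frontier [1—2 21, 2—4 3, 6—8 21] → take 2—4 (3); add 2.
Step 7: frontier [6—8 21] → take 6—8 (21); add 8.
The 3rd edge added is 1—6.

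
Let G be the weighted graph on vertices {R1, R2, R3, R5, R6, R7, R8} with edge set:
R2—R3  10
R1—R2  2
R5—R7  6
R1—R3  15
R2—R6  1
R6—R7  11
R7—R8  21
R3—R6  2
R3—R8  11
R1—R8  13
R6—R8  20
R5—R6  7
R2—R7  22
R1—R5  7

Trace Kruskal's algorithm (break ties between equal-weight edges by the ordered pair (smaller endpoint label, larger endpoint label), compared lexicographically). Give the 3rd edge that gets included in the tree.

R3-R6

Kruskal: consider edges lightest-first.
R2—R6 (1): add — endpoints in different components.
R1—R2 (2): add — endpoints in different components.
R3—R6 (2): add — endpoints in different components.
R5—R7 (6): add — endpoints in different components.
R1—R5 (7): add — endpoints in different components.
R5—R6 (7): skip — R5 and R6 already connected.
R2—R3 (10): skip — R3 and R2 already connected.
R3—R8 (11): add — endpoints in different components.
The 3rd edge added is R3—R6.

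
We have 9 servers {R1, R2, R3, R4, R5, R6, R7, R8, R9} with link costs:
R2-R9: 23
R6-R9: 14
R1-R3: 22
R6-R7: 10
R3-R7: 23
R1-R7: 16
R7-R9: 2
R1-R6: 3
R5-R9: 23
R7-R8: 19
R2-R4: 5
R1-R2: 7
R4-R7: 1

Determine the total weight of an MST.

Grow the tree from R6 using Prim:
Step 1: cheapest edge leaving the tree is R1-R6 (3); add R1.
Step 2: cheapest edge leaving the tree is R1-R2 (7); add R2.
Step 3: cheapest edge leaving the tree is R2-R4 (5); add R4.
Step 4: cheapest edge leaving the tree is R4-R7 (1); add R7.
Step 5: cheapest edge leaving the tree is R7-R9 (2); add R9.
Step 6: cheapest edge leaving the tree is R7-R8 (19); add R8.
Step 7: cheapest edge leaving the tree is R1-R3 (22); add R3.
Step 8: cheapest edge leaving the tree is R5-R9 (23); add R5.
MST edges: R1-R6, R1-R2, R2-R4, R4-R7, R7-R9, R7-R8, R1-R3, R5-R9; total weight 3+7+5+1+2+19+22+23 = 82.

82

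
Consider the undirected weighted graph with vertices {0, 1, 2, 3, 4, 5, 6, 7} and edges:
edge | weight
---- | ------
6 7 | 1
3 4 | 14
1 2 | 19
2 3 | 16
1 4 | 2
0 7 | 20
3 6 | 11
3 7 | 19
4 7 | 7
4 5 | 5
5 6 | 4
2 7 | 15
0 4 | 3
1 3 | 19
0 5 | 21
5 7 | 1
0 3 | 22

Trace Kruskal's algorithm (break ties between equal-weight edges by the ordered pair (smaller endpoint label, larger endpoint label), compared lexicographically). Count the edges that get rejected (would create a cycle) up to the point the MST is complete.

Sort edges by weight, then run Kruskal:
5 7 (1): add — endpoints in different components.
6 7 (1): add — endpoints in different components.
1 4 (2): add — endpoints in different components.
0 4 (3): add — endpoints in different components.
5 6 (4): skip — 5 and 6 already connected.
4 5 (5): add — endpoints in different components.
4 7 (7): skip — 4 and 7 already connected.
3 6 (11): add — endpoints in different components.
3 4 (14): skip — 3 and 4 already connected.
2 7 (15): add — endpoints in different components.
Edges rejected before the tree was complete: 3.

3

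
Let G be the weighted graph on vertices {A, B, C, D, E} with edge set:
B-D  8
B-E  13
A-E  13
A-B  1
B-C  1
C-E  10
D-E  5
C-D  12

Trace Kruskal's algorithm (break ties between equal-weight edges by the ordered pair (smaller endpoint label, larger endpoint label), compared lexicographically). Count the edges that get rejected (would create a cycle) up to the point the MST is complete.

Kruskal's algorithm — process edges by increasing weight (ties by edge label):
A-B (1): add. Components now {A,B} {C} {D} {E}
B-C (1): add. Components now {A,B,C} {D} {E}
D-E (5): add. Components now {A,B,C} {D,E}
B-D (8): add. Components now {A,B,C,D,E}
Edges rejected before the tree was complete: 0.

0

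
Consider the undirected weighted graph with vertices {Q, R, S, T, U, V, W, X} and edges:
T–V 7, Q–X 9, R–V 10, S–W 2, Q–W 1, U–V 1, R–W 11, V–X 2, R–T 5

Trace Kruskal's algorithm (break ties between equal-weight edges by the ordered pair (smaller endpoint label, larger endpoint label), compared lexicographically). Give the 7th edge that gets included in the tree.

Kruskal: consider edges lightest-first.
Q–W (1): add — endpoints in different components.
U–V (1): add — endpoints in different components.
S–W (2): add — endpoints in different components.
V–X (2): add — endpoints in different components.
R–T (5): add — endpoints in different components.
T–V (7): add — endpoints in different components.
Q–X (9): add — endpoints in different components.
The 7th edge added is Q–X.

Q-X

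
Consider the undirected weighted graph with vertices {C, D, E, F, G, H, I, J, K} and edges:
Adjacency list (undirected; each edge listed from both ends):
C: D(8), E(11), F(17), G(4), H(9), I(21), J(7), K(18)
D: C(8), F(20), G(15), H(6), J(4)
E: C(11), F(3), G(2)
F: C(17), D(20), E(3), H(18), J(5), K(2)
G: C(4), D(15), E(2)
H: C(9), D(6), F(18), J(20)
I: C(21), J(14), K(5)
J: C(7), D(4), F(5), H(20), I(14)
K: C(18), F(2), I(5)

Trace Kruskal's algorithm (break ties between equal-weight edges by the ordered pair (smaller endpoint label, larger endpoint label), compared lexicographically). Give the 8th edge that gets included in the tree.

D-H

Kruskal: consider edges lightest-first.
E–G (2): add — endpoints in different components.
F–K (2): add — endpoints in different components.
E–F (3): add — endpoints in different components.
C–G (4): add — endpoints in different components.
D–J (4): add — endpoints in different components.
F–J (5): add — endpoints in different components.
I–K (5): add — endpoints in different components.
D–H (6): add — endpoints in different components.
The 8th edge added is D–H.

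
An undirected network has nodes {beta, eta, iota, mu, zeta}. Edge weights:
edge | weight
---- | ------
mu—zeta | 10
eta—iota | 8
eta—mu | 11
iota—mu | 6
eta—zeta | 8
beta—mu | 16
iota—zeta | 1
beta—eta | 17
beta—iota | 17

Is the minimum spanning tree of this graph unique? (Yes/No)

No

Kruskal: consider edges lightest-first.
iota—zeta (1): add. Components now {eta} {mu} {iota,zeta} {beta}
iota—mu (6): add. Components now {eta} {iota,mu,zeta} {beta}
eta—iota (8): add. Components now {eta,iota,mu,zeta} {beta}
eta—zeta (8): skip — eta and zeta already connected.
mu—zeta (10): skip — mu and zeta already connected.
eta—mu (11): skip — eta and mu already connected.
beta—mu (16): add. Components now {beta,eta,iota,mu,zeta}
Non-tree edge eta—zeta has weight 8, equal to the heaviest edge on its tree cycle — swapping gives another MST of the same weight. Not unique.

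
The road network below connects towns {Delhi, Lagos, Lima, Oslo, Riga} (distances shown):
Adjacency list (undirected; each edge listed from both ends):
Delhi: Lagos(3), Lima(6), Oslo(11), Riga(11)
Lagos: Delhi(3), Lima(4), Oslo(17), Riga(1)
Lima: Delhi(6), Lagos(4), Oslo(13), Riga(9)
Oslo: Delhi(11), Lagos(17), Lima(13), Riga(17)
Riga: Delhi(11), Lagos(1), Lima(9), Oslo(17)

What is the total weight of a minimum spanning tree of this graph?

19

Sort edges by weight, then run Kruskal:
Lagos Riga (1): add — endpoints in different components.
Delhi Lagos (3): add — endpoints in different components.
Lagos Lima (4): add — endpoints in different components.
Delhi Lima (6): skip — Lima and Delhi already connected.
Lima Riga (9): skip — Riga and Lima already connected.
Delhi Oslo (11): add — endpoints in different components.
MST edges: Lagos Riga, Delhi Lagos, Lagos Lima, Delhi Oslo; total weight 1+3+4+11 = 19.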